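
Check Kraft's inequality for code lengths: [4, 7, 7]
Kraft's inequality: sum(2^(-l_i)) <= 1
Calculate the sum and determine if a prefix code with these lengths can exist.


Sum = 2^(-4) + 2^(-7) + 2^(-7)
    = 0.0625 + 0.0078125 + 0.0078125
    = 10/128 = 0.078125
Since 0.078125 <= 1, Kraft's inequality IS satisfied.
A prefix code with these lengths CAN exist.

Kraft sum = 0.078125. Satisfied.


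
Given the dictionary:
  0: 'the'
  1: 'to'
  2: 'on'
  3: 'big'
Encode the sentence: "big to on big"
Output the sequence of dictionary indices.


Look up each word in the dictionary:
  'big' -> 3
  'to' -> 1
  'on' -> 2
  'big' -> 3

Encoded: [3, 1, 2, 3]


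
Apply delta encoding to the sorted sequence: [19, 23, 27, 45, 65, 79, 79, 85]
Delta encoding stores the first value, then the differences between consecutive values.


First value: 19
Deltas:
  23 - 19 = 4
  27 - 23 = 4
  45 - 27 = 18
  65 - 45 = 20
  79 - 65 = 14
  79 - 79 = 0
  85 - 79 = 6


Delta encoded: [19, 4, 4, 18, 20, 14, 0, 6]


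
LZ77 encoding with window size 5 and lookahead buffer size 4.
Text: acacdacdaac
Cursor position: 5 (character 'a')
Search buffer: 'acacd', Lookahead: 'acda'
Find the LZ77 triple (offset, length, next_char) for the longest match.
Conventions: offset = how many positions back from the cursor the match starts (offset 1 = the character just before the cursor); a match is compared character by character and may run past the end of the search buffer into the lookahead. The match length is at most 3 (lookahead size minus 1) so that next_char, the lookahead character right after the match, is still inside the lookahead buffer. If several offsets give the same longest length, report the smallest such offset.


Try each offset into the search buffer:
  offset=1 (pos 4, char 'd'): match length 0
  offset=2 (pos 3, char 'c'): match length 0
  offset=3 (pos 2, char 'a'): match length 3
  offset=4 (pos 1, char 'c'): match length 0
  offset=5 (pos 0, char 'a'): match length 2
Longest match has length 3 at offset 3.
next_char = character at position 5 + 3 = 8 -> 'a'

Best match: offset=3, length=3 (matching 'acd' starting at position 2)
LZ77 triple: (3, 3, 'a')


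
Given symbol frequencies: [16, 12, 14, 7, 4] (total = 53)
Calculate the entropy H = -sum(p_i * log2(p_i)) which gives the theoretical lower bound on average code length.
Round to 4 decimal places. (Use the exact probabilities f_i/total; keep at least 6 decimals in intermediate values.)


Per-symbol terms -p_i * log2(p_i) with p_i = f_i/53:
  p = 16/53 = 0.301887: log2(p) = -1.727920, -p*log2(p) = 0.521636
  p = 12/53 = 0.226415: log2(p) = -2.142958, -p*log2(p) = 0.485198
  p = 14/53 = 0.264151: log2(p) = -1.920566, -p*log2(p) = 0.507319
  p = 7/53 = 0.132075: log2(p) = -2.920566, -p*log2(p) = 0.385735
  p = 4/53 = 0.075472: log2(p) = -3.727920, -p*log2(p) = 0.281352
H = 0.521636 + 0.485198 + 0.507319 + 0.385735 + 0.281352 = 2.181240

H = 2.1812 bits/symbol


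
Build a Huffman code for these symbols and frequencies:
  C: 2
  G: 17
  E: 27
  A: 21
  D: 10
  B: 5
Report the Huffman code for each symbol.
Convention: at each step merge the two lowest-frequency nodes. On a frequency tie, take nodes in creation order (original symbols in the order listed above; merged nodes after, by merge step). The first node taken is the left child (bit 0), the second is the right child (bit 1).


Huffman tree construction:
Step 1: Merge C(2) + B(5) = 7
Step 2: Merge (C+B)(7) + D(10) = 17
Step 3: Merge G(17) + ((C+B)+D)(17) = 34
Step 4: Merge A(21) + E(27) = 48
Step 5: Merge (G+((C+B)+D))(34) + (A+E)(48) = 82
Read each symbol's code off the tree from the root (left child = 0, right child = 1).

Codes:
  C: 0100 (length 4)
  G: 00 (length 2)
  E: 11 (length 2)
  A: 10 (length 2)
  D: 011 (length 3)
  B: 0101 (length 4)
Average code length: 188/82 = 2.2927 bits/symbol


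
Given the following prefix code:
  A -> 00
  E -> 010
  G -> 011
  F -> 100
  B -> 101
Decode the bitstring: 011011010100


Decoding step by step:
Bits 011 -> G
Bits 011 -> G
Bits 010 -> E
Bits 100 -> F


Decoded message: GGEF


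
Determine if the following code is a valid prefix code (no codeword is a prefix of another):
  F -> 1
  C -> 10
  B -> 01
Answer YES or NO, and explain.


Checking each pair (does one codeword prefix another?):
  F='1' vs C='10': prefix -- VIOLATION

NO -- this is NOT a valid prefix code. F (1) is a prefix of C (10).


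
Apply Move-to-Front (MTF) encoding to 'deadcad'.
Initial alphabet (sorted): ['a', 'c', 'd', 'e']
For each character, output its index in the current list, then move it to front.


MTF encoding:
'd': index 2 in ['a', 'c', 'd', 'e'] -> ['d', 'a', 'c', 'e']
'e': index 3 in ['d', 'a', 'c', 'e'] -> ['e', 'd', 'a', 'c']
'a': index 2 in ['e', 'd', 'a', 'c'] -> ['a', 'e', 'd', 'c']
'd': index 2 in ['a', 'e', 'd', 'c'] -> ['d', 'a', 'e', 'c']
'c': index 3 in ['d', 'a', 'e', 'c'] -> ['c', 'd', 'a', 'e']
'a': index 2 in ['c', 'd', 'a', 'e'] -> ['a', 'c', 'd', 'e']
'd': index 2 in ['a', 'c', 'd', 'e'] -> ['d', 'a', 'c', 'e']


Output: [2, 3, 2, 2, 3, 2, 2]


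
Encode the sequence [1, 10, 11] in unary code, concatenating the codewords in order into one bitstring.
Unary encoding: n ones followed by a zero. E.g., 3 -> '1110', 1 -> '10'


Encode each number as n ones followed by a terminating 0:
  1 -> 10 (2 bits)
  10 -> 11111111110 (11 bits)
  11 -> 111111111110 (12 bits)
Total length = 2 + 11 + 12 = 25 bits.

Unary([1, 10, 11]) = 1011111111110111111111110 (25 bits)


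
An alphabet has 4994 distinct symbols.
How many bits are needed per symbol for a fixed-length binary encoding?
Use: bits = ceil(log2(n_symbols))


log2(4994) = 12.286
Bracket: 2^12 = 4096 < 4994 <= 2^13 = 8192
So ceil(log2(4994)) = 13

bits = ceil(log2(4994)) = ceil(12.286) = 13 bits


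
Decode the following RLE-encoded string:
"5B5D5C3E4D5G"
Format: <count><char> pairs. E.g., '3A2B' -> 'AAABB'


Expanding each <count><char> pair:
  5B -> 'BBBBB'
  5D -> 'DDDDD'
  5C -> 'CCCCC'
  3E -> 'EEE'
  4D -> 'DDDD'
  5G -> 'GGGGG'

Decoded = BBBBBDDDDDCCCCCEEEDDDDGGGGG


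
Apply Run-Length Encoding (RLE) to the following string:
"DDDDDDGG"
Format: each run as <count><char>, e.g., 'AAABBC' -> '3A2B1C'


Scanning runs left to right:
  i=0: run of 'D' x 6 -> '6D'
  i=6: run of 'G' x 2 -> '2G'

RLE = 6D2G


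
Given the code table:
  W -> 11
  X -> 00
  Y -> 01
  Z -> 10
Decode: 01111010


Decoding:
01 -> Y
11 -> W
10 -> Z
10 -> Z


Result: YWZZ


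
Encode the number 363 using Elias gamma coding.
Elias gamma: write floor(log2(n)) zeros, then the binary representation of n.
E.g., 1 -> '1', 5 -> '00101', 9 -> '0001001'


num_bits = floor(log2(363)) + 1 = 9
leading_zeros = num_bits - 1 = 8
binary(363) = 101101011

Elias gamma(363) = '00000000' + '101101011' = 00000000101101011 (17 bits)


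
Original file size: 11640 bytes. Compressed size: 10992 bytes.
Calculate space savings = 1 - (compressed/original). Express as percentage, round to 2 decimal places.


ratio = compressed/original = 10992/11640 = 0.94433
savings = 1 - ratio = 1 - 0.94433 = 0.05567
as a percentage: 0.05567 * 100 = 5.57%

Space savings = 1 - 10992/11640 = 5.57%


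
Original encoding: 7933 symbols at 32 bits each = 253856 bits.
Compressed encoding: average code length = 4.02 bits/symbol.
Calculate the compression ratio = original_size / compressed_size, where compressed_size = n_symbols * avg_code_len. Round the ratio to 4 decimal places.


original_size = n_symbols * orig_bits = 7933 * 32 = 253856 bits
compressed_size = n_symbols * avg_code_len = 7933 * 4.02 = 31890.66 bits
ratio = original_size / compressed_size = 253856 / 31890.66 = 7.9602

Compression ratio = 7.9602


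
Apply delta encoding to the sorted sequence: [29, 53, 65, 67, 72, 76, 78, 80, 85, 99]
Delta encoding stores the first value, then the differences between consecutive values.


First value: 29
Deltas:
  53 - 29 = 24
  65 - 53 = 12
  67 - 65 = 2
  72 - 67 = 5
  76 - 72 = 4
  78 - 76 = 2
  80 - 78 = 2
  85 - 80 = 5
  99 - 85 = 14


Delta encoded: [29, 24, 12, 2, 5, 4, 2, 2, 5, 14]


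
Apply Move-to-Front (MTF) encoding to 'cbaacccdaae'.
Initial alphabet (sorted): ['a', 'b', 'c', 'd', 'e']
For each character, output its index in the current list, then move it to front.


MTF encoding:
'c': index 2 in ['a', 'b', 'c', 'd', 'e'] -> ['c', 'a', 'b', 'd', 'e']
'b': index 2 in ['c', 'a', 'b', 'd', 'e'] -> ['b', 'c', 'a', 'd', 'e']
'a': index 2 in ['b', 'c', 'a', 'd', 'e'] -> ['a', 'b', 'c', 'd', 'e']
'a': index 0 in ['a', 'b', 'c', 'd', 'e'] -> ['a', 'b', 'c', 'd', 'e']
'c': index 2 in ['a', 'b', 'c', 'd', 'e'] -> ['c', 'a', 'b', 'd', 'e']
'c': index 0 in ['c', 'a', 'b', 'd', 'e'] -> ['c', 'a', 'b', 'd', 'e']
'c': index 0 in ['c', 'a', 'b', 'd', 'e'] -> ['c', 'a', 'b', 'd', 'e']
'd': index 3 in ['c', 'a', 'b', 'd', 'e'] -> ['d', 'c', 'a', 'b', 'e']
'a': index 2 in ['d', 'c', 'a', 'b', 'e'] -> ['a', 'd', 'c', 'b', 'e']
'a': index 0 in ['a', 'd', 'c', 'b', 'e'] -> ['a', 'd', 'c', 'b', 'e']
'e': index 4 in ['a', 'd', 'c', 'b', 'e'] -> ['e', 'a', 'd', 'c', 'b']


Output: [2, 2, 2, 0, 2, 0, 0, 3, 2, 0, 4]


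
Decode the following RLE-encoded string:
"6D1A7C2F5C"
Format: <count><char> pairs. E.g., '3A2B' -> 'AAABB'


Expanding each <count><char> pair:
  6D -> 'DDDDDD'
  1A -> 'A'
  7C -> 'CCCCCCC'
  2F -> 'FF'
  5C -> 'CCCCC'

Decoded = DDDDDDACCCCCCCFFCCCCC


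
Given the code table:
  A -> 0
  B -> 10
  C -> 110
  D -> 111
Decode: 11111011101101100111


Decoding:
111 -> D
110 -> C
111 -> D
0 -> A
110 -> C
110 -> C
0 -> A
111 -> D


Result: DCDACCAD


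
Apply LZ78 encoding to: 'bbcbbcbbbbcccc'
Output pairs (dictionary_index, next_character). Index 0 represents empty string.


LZ78 encoding steps:
Dictionary: {0: ''}
Step 1: w='' (idx 0), next='b' -> output (0, 'b'), add 'b' as idx 1
Step 2: w='b' (idx 1), next='c' -> output (1, 'c'), add 'bc' as idx 2
Step 3: w='b' (idx 1), next='b' -> output (1, 'b'), add 'bb' as idx 3
Step 4: w='' (idx 0), next='c' -> output (0, 'c'), add 'c' as idx 4
Step 5: w='bb' (idx 3), next='b' -> output (3, 'b'), add 'bbb' as idx 5
Step 6: w='bc' (idx 2), next='c' -> output (2, 'c'), add 'bcc' as idx 6
Step 7: w='c' (idx 4), next='c' -> output (4, 'c'), add 'cc' as idx 7


Encoded: [(0, 'b'), (1, 'c'), (1, 'b'), (0, 'c'), (3, 'b'), (2, 'c'), (4, 'c')]


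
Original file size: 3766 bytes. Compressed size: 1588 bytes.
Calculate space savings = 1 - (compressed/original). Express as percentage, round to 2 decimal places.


ratio = compressed/original = 1588/3766 = 0.421668
savings = 1 - ratio = 1 - 0.421668 = 0.578332
as a percentage: 0.578332 * 100 = 57.83%

Space savings = 1 - 1588/3766 = 57.83%


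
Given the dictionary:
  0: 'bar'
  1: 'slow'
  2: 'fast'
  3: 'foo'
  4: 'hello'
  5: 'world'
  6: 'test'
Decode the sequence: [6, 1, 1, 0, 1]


Look up each index in the dictionary:
  6 -> 'test'
  1 -> 'slow'
  1 -> 'slow'
  0 -> 'bar'
  1 -> 'slow'

Decoded: "test slow slow bar slow"


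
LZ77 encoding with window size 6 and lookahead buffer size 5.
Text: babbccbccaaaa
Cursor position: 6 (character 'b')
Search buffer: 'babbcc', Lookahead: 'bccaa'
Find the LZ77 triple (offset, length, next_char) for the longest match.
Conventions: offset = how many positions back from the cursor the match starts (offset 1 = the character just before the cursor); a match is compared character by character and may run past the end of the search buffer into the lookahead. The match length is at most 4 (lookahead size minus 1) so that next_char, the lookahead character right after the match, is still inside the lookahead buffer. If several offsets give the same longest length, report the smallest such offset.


Try each offset into the search buffer:
  offset=1 (pos 5, char 'c'): match length 0
  offset=2 (pos 4, char 'c'): match length 0
  offset=3 (pos 3, char 'b'): match length 3
  offset=4 (pos 2, char 'b'): match length 1
  offset=5 (pos 1, char 'a'): match length 0
  offset=6 (pos 0, char 'b'): match length 1
Longest match has length 3 at offset 3.
next_char = character at position 6 + 3 = 9 -> 'a'

Best match: offset=3, length=3 (matching 'bcc' starting at position 3)
LZ77 triple: (3, 3, 'a')


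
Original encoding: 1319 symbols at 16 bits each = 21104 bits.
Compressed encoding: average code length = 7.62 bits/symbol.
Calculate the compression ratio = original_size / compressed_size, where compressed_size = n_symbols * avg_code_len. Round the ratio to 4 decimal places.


original_size = n_symbols * orig_bits = 1319 * 16 = 21104 bits
compressed_size = n_symbols * avg_code_len = 1319 * 7.62 = 10050.78 bits
ratio = original_size / compressed_size = 21104 / 10050.78 = 2.0997

Compression ratio = 2.0997


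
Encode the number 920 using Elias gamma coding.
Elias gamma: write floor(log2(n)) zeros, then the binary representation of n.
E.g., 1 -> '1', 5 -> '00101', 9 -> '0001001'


num_bits = floor(log2(920)) + 1 = 10
leading_zeros = num_bits - 1 = 9
binary(920) = 1110011000

Elias gamma(920) = '000000000' + '1110011000' = 0000000001110011000 (19 bits)


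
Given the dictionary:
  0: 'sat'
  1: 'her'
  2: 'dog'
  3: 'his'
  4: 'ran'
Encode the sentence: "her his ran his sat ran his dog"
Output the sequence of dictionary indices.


Look up each word in the dictionary:
  'her' -> 1
  'his' -> 3
  'ran' -> 4
  'his' -> 3
  'sat' -> 0
  'ran' -> 4
  'his' -> 3
  'dog' -> 2

Encoded: [1, 3, 4, 3, 0, 4, 3, 2]


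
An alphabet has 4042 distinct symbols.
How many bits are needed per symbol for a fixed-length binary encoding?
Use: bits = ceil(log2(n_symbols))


log2(4042) = 11.9809
Bracket: 2^11 = 2048 < 4042 <= 2^12 = 4096
So ceil(log2(4042)) = 12

bits = ceil(log2(4042)) = ceil(11.9809) = 12 bits


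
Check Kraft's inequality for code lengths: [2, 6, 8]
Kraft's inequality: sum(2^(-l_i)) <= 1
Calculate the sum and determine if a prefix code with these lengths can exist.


Sum = 2^(-2) + 2^(-6) + 2^(-8)
    = 0.25 + 0.015625 + 0.00390625
    = 69/256 = 0.26953125
Since 0.26953125 <= 1, Kraft's inequality IS satisfied.
A prefix code with these lengths CAN exist.

Kraft sum = 0.26953125. Satisfied.


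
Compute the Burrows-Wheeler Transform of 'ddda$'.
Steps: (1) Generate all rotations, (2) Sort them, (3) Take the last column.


Rotations (sorted):
  0: $ddda -> last char: a
  1: a$ddd -> last char: d
  2: da$dd -> last char: d
  3: dda$d -> last char: d
  4: ddda$ -> last char: $


BWT = addd$


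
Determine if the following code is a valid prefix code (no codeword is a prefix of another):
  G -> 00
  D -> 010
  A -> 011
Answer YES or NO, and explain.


Checking each pair (does one codeword prefix another?):
  G='00' vs D='010': no prefix
  G='00' vs A='011': no prefix
  D='010' vs G='00': no prefix
  D='010' vs A='011': no prefix
  A='011' vs G='00': no prefix
  A='011' vs D='010': no prefix
No violation found over all pairs.

YES -- this is a valid prefix code. No codeword is a prefix of any other codeword.


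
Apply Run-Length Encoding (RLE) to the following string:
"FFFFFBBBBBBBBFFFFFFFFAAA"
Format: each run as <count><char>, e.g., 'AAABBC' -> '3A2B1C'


Scanning runs left to right:
  i=0: run of 'F' x 5 -> '5F'
  i=5: run of 'B' x 8 -> '8B'
  i=13: run of 'F' x 8 -> '8F'
  i=21: run of 'A' x 3 -> '3A'

RLE = 5F8B8F3A


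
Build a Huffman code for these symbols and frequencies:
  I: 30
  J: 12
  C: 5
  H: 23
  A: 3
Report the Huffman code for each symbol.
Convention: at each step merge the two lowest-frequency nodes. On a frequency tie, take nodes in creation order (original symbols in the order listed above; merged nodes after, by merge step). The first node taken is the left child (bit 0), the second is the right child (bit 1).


Huffman tree construction:
Step 1: Merge A(3) + C(5) = 8
Step 2: Merge (A+C)(8) + J(12) = 20
Step 3: Merge ((A+C)+J)(20) + H(23) = 43
Step 4: Merge I(30) + (((A+C)+J)+H)(43) = 73
Read each symbol's code off the tree from the root (left child = 0, right child = 1).

Codes:
  I: 0 (length 1)
  J: 101 (length 3)
  C: 1001 (length 4)
  H: 11 (length 2)
  A: 1000 (length 4)
Average code length: 144/73 = 1.9726 bits/symbol


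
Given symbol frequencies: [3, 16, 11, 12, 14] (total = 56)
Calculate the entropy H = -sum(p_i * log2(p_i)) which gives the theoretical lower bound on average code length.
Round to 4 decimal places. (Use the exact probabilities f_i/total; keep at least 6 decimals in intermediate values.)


Per-symbol terms -p_i * log2(p_i) with p_i = f_i/56:
  p = 3/56 = 0.053571: log2(p) = -4.222392, -p*log2(p) = 0.226200
  p = 16/56 = 0.285714: log2(p) = -1.807355, -p*log2(p) = 0.516387
  p = 11/56 = 0.196429: log2(p) = -2.347923, -p*log2(p) = 0.461199
  p = 12/56 = 0.214286: log2(p) = -2.222392, -p*log2(p) = 0.476227
  p = 14/56 = 0.250000: log2(p) = -2.000000, -p*log2(p) = 0.500000
H = 0.226200 + 0.516387 + 0.461199 + 0.476227 + 0.500000 = 2.180013

H = 2.18 bits/symbol


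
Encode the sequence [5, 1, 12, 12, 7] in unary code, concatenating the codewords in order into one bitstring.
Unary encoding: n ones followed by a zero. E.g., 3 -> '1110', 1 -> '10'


Encode each number as n ones followed by a terminating 0:
  5 -> 111110 (6 bits)
  1 -> 10 (2 bits)
  12 -> 1111111111110 (13 bits)
  12 -> 1111111111110 (13 bits)
  7 -> 11111110 (8 bits)
Total length = 6 + 2 + 13 + 13 + 8 = 42 bits.

Unary([5, 1, 12, 12, 7]) = 111110101111111111110111111111111011111110 (42 bits)


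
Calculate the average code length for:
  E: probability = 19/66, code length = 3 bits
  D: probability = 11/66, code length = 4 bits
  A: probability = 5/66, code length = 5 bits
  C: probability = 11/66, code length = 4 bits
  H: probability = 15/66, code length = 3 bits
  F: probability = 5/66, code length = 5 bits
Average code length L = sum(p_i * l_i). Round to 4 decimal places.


Weighted contributions p_i * l_i:
  E: (19/66) * 3 = 57/66
  D: (11/66) * 4 = 44/66
  A: (5/66) * 5 = 25/66
  C: (11/66) * 4 = 44/66
  H: (15/66) * 3 = 45/66
  F: (5/66) * 5 = 25/66
Sum = (57 + 44 + 25 + 44 + 45 + 25)/66 = 240/66

L = 240/66 = 3.6364 bits/symbol


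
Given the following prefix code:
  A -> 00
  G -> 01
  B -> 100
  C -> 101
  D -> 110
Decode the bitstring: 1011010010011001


Decoding step by step:
Bits 101 -> C
Bits 101 -> C
Bits 00 -> A
Bits 100 -> B
Bits 110 -> D
Bits 01 -> G


Decoded message: CCABDG


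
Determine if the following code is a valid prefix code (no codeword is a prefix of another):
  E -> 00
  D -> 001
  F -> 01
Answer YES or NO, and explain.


Checking each pair (does one codeword prefix another?):
  E='00' vs D='001': prefix -- VIOLATION

NO -- this is NOT a valid prefix code. E (00) is a prefix of D (001).


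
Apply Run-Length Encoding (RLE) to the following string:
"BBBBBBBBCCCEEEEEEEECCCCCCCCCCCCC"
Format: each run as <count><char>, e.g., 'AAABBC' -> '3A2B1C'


Scanning runs left to right:
  i=0: run of 'B' x 8 -> '8B'
  i=8: run of 'C' x 3 -> '3C'
  i=11: run of 'E' x 8 -> '8E'
  i=19: run of 'C' x 13 -> '13C'

RLE = 8B3C8E13C


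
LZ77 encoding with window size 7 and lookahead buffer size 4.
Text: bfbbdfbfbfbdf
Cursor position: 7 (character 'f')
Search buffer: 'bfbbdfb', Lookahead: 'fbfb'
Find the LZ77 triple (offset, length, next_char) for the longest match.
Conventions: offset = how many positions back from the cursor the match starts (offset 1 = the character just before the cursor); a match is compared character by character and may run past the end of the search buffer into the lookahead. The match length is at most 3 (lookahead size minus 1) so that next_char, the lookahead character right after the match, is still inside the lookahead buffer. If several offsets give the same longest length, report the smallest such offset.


Try each offset into the search buffer:
  offset=1 (pos 6, char 'b'): match length 0
  offset=2 (pos 5, char 'f'): match length 3
  offset=3 (pos 4, char 'd'): match length 0
  offset=4 (pos 3, char 'b'): match length 0
  offset=5 (pos 2, char 'b'): match length 0
  offset=6 (pos 1, char 'f'): match length 2
  offset=7 (pos 0, char 'b'): match length 0
Longest match has length 3 at offset 2.
next_char = character at position 7 + 3 = 10 -> 'b'

Best match: offset=2, length=3 (matching 'fbf' starting at position 5)
LZ77 triple: (2, 3, 'b')


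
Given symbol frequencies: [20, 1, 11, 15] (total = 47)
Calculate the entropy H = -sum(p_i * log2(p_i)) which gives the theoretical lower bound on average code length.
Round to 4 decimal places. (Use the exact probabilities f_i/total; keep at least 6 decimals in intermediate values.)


Per-symbol terms -p_i * log2(p_i) with p_i = f_i/47:
  p = 20/47 = 0.425532: log2(p) = -1.232661, -p*log2(p) = 0.524536
  p = 1/47 = 0.021277: log2(p) = -5.554589, -p*log2(p) = 0.118183
  p = 11/47 = 0.234043: log2(p) = -2.095157, -p*log2(p) = 0.490356
  p = 15/47 = 0.319149: log2(p) = -1.647698, -p*log2(p) = 0.525861
H = 0.524536 + 0.118183 + 0.490356 + 0.525861 = 1.658936

H = 1.6589 bits/symbol


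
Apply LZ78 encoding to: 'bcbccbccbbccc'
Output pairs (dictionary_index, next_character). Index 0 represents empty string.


LZ78 encoding steps:
Dictionary: {0: ''}
Step 1: w='' (idx 0), next='b' -> output (0, 'b'), add 'b' as idx 1
Step 2: w='' (idx 0), next='c' -> output (0, 'c'), add 'c' as idx 2
Step 3: w='b' (idx 1), next='c' -> output (1, 'c'), add 'bc' as idx 3
Step 4: w='c' (idx 2), next='b' -> output (2, 'b'), add 'cb' as idx 4
Step 5: w='c' (idx 2), next='c' -> output (2, 'c'), add 'cc' as idx 5
Step 6: w='b' (idx 1), next='b' -> output (1, 'b'), add 'bb' as idx 6
Step 7: w='cc' (idx 5), next='c' -> output (5, 'c'), add 'ccc' as idx 7


Encoded: [(0, 'b'), (0, 'c'), (1, 'c'), (2, 'b'), (2, 'c'), (1, 'b'), (5, 'c')]


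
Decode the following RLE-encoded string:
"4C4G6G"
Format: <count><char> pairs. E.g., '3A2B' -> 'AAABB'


Expanding each <count><char> pair:
  4C -> 'CCCC'
  4G -> 'GGGG'
  6G -> 'GGGGGG'

Decoded = CCCCGGGGGGGGGG


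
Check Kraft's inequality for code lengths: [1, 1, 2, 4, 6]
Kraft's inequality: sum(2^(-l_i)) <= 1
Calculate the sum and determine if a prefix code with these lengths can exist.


Sum = 2^(-1) + 2^(-1) + 2^(-2) + 2^(-4) + 2^(-6)
    = 0.5 + 0.5 + 0.25 + 0.0625 + 0.015625
    = 85/64 = 1.328125
Since 1.328125 > 1, Kraft's inequality is NOT satisfied.
A prefix code with these lengths CANNOT exist.

Kraft sum = 1.328125. Not satisfied.


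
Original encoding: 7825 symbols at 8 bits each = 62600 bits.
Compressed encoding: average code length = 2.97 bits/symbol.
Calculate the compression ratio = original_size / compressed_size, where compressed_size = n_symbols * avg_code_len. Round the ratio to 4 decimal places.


original_size = n_symbols * orig_bits = 7825 * 8 = 62600 bits
compressed_size = n_symbols * avg_code_len = 7825 * 2.97 = 23240.25 bits
ratio = original_size / compressed_size = 62600 / 23240.25 = 2.6936

Compression ratio = 2.6936


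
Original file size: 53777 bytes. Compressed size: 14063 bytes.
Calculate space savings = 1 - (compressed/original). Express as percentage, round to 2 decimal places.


ratio = compressed/original = 14063/53777 = 0.261506
savings = 1 - ratio = 1 - 0.261506 = 0.738494
as a percentage: 0.738494 * 100 = 73.85%

Space savings = 1 - 14063/53777 = 73.85%


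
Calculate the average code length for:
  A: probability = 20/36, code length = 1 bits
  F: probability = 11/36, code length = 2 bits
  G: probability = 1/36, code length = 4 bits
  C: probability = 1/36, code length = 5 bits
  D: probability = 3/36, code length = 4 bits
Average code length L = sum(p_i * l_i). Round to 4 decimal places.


Weighted contributions p_i * l_i:
  A: (20/36) * 1 = 20/36
  F: (11/36) * 2 = 22/36
  G: (1/36) * 4 = 4/36
  C: (1/36) * 5 = 5/36
  D: (3/36) * 4 = 12/36
Sum = (20 + 22 + 4 + 5 + 12)/36 = 63/36

L = 63/36 = 1.7500 bits/symbol


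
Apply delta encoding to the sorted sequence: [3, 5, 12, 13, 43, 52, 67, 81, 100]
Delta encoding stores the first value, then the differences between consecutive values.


First value: 3
Deltas:
  5 - 3 = 2
  12 - 5 = 7
  13 - 12 = 1
  43 - 13 = 30
  52 - 43 = 9
  67 - 52 = 15
  81 - 67 = 14
  100 - 81 = 19


Delta encoded: [3, 2, 7, 1, 30, 9, 15, 14, 19]


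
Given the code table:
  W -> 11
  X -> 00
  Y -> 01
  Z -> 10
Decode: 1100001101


Decoding:
11 -> W
00 -> X
00 -> X
11 -> W
01 -> Y


Result: WXXWY


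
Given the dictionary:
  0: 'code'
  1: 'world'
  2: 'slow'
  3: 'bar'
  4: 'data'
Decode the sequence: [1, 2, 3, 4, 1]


Look up each index in the dictionary:
  1 -> 'world'
  2 -> 'slow'
  3 -> 'bar'
  4 -> 'data'
  1 -> 'world'

Decoded: "world slow bar data world"


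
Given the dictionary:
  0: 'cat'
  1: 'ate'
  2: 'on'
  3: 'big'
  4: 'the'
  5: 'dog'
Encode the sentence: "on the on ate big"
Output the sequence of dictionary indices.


Look up each word in the dictionary:
  'on' -> 2
  'the' -> 4
  'on' -> 2
  'ate' -> 1
  'big' -> 3

Encoded: [2, 4, 2, 1, 3]


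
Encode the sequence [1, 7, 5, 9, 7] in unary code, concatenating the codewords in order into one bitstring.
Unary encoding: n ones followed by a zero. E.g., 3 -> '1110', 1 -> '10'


Encode each number as n ones followed by a terminating 0:
  1 -> 10 (2 bits)
  7 -> 11111110 (8 bits)
  5 -> 111110 (6 bits)
  9 -> 1111111110 (10 bits)
  7 -> 11111110 (8 bits)
Total length = 2 + 8 + 6 + 10 + 8 = 34 bits.

Unary([1, 7, 5, 9, 7]) = 1011111110111110111111111011111110 (34 bits)


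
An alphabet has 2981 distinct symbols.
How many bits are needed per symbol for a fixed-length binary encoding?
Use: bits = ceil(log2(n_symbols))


log2(2981) = 11.5416
Bracket: 2^11 = 2048 < 2981 <= 2^12 = 4096
So ceil(log2(2981)) = 12

bits = ceil(log2(2981)) = ceil(11.5416) = 12 bits


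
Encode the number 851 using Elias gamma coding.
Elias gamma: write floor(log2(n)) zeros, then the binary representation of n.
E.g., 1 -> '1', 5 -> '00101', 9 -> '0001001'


num_bits = floor(log2(851)) + 1 = 10
leading_zeros = num_bits - 1 = 9
binary(851) = 1101010011

Elias gamma(851) = '000000000' + '1101010011' = 0000000001101010011 (19 bits)


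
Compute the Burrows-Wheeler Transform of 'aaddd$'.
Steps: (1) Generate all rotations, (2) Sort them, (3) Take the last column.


Rotations (sorted):
  0: $aaddd -> last char: d
  1: aaddd$ -> last char: $
  2: addd$a -> last char: a
  3: d$aadd -> last char: d
  4: dd$aad -> last char: d
  5: ddd$aa -> last char: a


BWT = d$adda


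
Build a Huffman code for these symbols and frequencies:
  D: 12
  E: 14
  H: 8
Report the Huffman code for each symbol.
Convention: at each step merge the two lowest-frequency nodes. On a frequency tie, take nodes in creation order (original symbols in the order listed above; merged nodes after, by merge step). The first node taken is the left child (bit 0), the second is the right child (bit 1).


Huffman tree construction:
Step 1: Merge H(8) + D(12) = 20
Step 2: Merge E(14) + (H+D)(20) = 34
Read each symbol's code off the tree from the root (left child = 0, right child = 1).

Codes:
  D: 11 (length 2)
  E: 0 (length 1)
  H: 10 (length 2)
Average code length: 54/34 = 1.5882 bits/symbol


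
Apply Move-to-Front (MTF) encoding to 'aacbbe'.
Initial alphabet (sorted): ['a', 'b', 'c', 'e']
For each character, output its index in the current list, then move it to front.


MTF encoding:
'a': index 0 in ['a', 'b', 'c', 'e'] -> ['a', 'b', 'c', 'e']
'a': index 0 in ['a', 'b', 'c', 'e'] -> ['a', 'b', 'c', 'e']
'c': index 2 in ['a', 'b', 'c', 'e'] -> ['c', 'a', 'b', 'e']
'b': index 2 in ['c', 'a', 'b', 'e'] -> ['b', 'c', 'a', 'e']
'b': index 0 in ['b', 'c', 'a', 'e'] -> ['b', 'c', 'a', 'e']
'e': index 3 in ['b', 'c', 'a', 'e'] -> ['e', 'b', 'c', 'a']


Output: [0, 0, 2, 2, 0, 3]


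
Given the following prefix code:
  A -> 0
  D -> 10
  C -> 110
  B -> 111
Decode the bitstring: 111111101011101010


Decoding step by step:
Bits 111 -> B
Bits 111 -> B
Bits 10 -> D
Bits 10 -> D
Bits 111 -> B
Bits 0 -> A
Bits 10 -> D
Bits 10 -> D


Decoded message: BBDDBADD


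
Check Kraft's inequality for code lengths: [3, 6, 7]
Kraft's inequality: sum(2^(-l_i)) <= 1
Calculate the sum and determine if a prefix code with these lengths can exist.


Sum = 2^(-3) + 2^(-6) + 2^(-7)
    = 0.125 + 0.015625 + 0.0078125
    = 19/128 = 0.1484375
Since 0.1484375 <= 1, Kraft's inequality IS satisfied.
A prefix code with these lengths CAN exist.

Kraft sum = 0.1484375. Satisfied.


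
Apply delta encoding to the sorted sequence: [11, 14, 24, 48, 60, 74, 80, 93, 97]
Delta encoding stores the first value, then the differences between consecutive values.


First value: 11
Deltas:
  14 - 11 = 3
  24 - 14 = 10
  48 - 24 = 24
  60 - 48 = 12
  74 - 60 = 14
  80 - 74 = 6
  93 - 80 = 13
  97 - 93 = 4


Delta encoded: [11, 3, 10, 24, 12, 14, 6, 13, 4]


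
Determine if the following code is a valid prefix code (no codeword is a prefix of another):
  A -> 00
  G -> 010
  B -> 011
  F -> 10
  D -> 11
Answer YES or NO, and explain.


Checking each pair (does one codeword prefix another?):
  A='00' vs G='010': no prefix
  A='00' vs B='011': no prefix
  A='00' vs F='10': no prefix
  A='00' vs D='11': no prefix
  G='010' vs A='00': no prefix
  G='010' vs B='011': no prefix
  G='010' vs F='10': no prefix
  G='010' vs D='11': no prefix
  B='011' vs A='00': no prefix
  B='011' vs G='010': no prefix
  B='011' vs F='10': no prefix
  B='011' vs D='11': no prefix
  F='10' vs A='00': no prefix
  F='10' vs G='010': no prefix
  F='10' vs B='011': no prefix
  F='10' vs D='11': no prefix
  D='11' vs A='00': no prefix
  D='11' vs G='010': no prefix
  D='11' vs B='011': no prefix
  D='11' vs F='10': no prefix
No violation found over all pairs.

YES -- this is a valid prefix code. No codeword is a prefix of any other codeword.


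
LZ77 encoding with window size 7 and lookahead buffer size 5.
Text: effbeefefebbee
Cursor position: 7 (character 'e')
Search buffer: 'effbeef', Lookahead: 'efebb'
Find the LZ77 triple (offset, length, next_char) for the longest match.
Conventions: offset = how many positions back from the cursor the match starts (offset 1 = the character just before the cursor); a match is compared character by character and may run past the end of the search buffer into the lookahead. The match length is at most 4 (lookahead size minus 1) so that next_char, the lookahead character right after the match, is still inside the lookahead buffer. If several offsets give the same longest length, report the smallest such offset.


Try each offset into the search buffer:
  offset=1 (pos 6, char 'f'): match length 0
  offset=2 (pos 5, char 'e'): match length 3
  offset=3 (pos 4, char 'e'): match length 1
  offset=4 (pos 3, char 'b'): match length 0
  offset=5 (pos 2, char 'f'): match length 0
  offset=6 (pos 1, char 'f'): match length 0
  offset=7 (pos 0, char 'e'): match length 2
Longest match has length 3 at offset 2.
next_char = character at position 7 + 3 = 10 -> 'b'

Best match: offset=2, length=3 (matching 'efe' starting at position 5)
LZ77 triple: (2, 3, 'b')


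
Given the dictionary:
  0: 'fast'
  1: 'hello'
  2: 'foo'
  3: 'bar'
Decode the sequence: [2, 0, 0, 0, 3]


Look up each index in the dictionary:
  2 -> 'foo'
  0 -> 'fast'
  0 -> 'fast'
  0 -> 'fast'
  3 -> 'bar'

Decoded: "foo fast fast fast bar"


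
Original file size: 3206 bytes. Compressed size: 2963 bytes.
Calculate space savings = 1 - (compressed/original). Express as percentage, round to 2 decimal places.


ratio = compressed/original = 2963/3206 = 0.924205
savings = 1 - ratio = 1 - 0.924205 = 0.075795
as a percentage: 0.075795 * 100 = 7.58%

Space savings = 1 - 2963/3206 = 7.58%


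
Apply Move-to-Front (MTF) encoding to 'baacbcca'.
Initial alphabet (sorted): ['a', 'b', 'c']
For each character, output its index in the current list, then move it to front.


MTF encoding:
'b': index 1 in ['a', 'b', 'c'] -> ['b', 'a', 'c']
'a': index 1 in ['b', 'a', 'c'] -> ['a', 'b', 'c']
'a': index 0 in ['a', 'b', 'c'] -> ['a', 'b', 'c']
'c': index 2 in ['a', 'b', 'c'] -> ['c', 'a', 'b']
'b': index 2 in ['c', 'a', 'b'] -> ['b', 'c', 'a']
'c': index 1 in ['b', 'c', 'a'] -> ['c', 'b', 'a']
'c': index 0 in ['c', 'b', 'a'] -> ['c', 'b', 'a']
'a': index 2 in ['c', 'b', 'a'] -> ['a', 'c', 'b']


Output: [1, 1, 0, 2, 2, 1, 0, 2]


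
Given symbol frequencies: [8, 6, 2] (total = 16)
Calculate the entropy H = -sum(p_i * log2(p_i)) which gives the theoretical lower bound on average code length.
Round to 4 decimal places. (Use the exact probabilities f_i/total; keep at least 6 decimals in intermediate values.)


Per-symbol terms -p_i * log2(p_i) with p_i = f_i/16:
  p = 8/16 = 0.500000: log2(p) = -1.000000, -p*log2(p) = 0.500000
  p = 6/16 = 0.375000: log2(p) = -1.415037, -p*log2(p) = 0.530639
  p = 2/16 = 0.125000: log2(p) = -3.000000, -p*log2(p) = 0.375000
H = 0.500000 + 0.530639 + 0.375000 = 1.405639

H = 1.4056 bits/symbol


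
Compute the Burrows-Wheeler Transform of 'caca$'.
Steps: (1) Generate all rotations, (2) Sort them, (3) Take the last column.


Rotations (sorted):
  0: $caca -> last char: a
  1: a$cac -> last char: c
  2: aca$c -> last char: c
  3: ca$ca -> last char: a
  4: caca$ -> last char: $


BWT = acca$


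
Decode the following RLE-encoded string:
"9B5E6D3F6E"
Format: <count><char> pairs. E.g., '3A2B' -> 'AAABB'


Expanding each <count><char> pair:
  9B -> 'BBBBBBBBB'
  5E -> 'EEEEE'
  6D -> 'DDDDDD'
  3F -> 'FFF'
  6E -> 'EEEEEE'

Decoded = BBBBBBBBBEEEEEDDDDDDFFFEEEEEE


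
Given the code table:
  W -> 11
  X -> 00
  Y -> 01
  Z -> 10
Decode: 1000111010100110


Decoding:
10 -> Z
00 -> X
11 -> W
10 -> Z
10 -> Z
10 -> Z
01 -> Y
10 -> Z


Result: ZXWZZZYZ


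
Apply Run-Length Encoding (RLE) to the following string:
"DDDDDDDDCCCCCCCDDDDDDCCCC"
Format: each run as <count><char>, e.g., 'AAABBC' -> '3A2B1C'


Scanning runs left to right:
  i=0: run of 'D' x 8 -> '8D'
  i=8: run of 'C' x 7 -> '7C'
  i=15: run of 'D' x 6 -> '6D'
  i=21: run of 'C' x 4 -> '4C'

RLE = 8D7C6D4C


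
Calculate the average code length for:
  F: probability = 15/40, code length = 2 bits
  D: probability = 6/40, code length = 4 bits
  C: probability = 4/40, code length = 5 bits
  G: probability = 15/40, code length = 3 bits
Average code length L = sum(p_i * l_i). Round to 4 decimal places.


Weighted contributions p_i * l_i:
  F: (15/40) * 2 = 30/40
  D: (6/40) * 4 = 24/40
  C: (4/40) * 5 = 20/40
  G: (15/40) * 3 = 45/40
Sum = (30 + 24 + 20 + 45)/40 = 119/40

L = 119/40 = 2.9750 bits/symbol


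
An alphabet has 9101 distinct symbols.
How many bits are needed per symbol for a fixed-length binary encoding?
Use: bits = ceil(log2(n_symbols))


log2(9101) = 13.1518
Bracket: 2^13 = 8192 < 9101 <= 2^14 = 16384
So ceil(log2(9101)) = 14

bits = ceil(log2(9101)) = ceil(13.1518) = 14 bits


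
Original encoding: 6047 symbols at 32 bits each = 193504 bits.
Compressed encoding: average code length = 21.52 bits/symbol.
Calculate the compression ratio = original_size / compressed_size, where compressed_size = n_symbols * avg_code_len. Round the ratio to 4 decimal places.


original_size = n_symbols * orig_bits = 6047 * 32 = 193504 bits
compressed_size = n_symbols * avg_code_len = 6047 * 21.52 = 130131.44 bits
ratio = original_size / compressed_size = 193504 / 130131.44 = 1.487

Compression ratio = 1.487


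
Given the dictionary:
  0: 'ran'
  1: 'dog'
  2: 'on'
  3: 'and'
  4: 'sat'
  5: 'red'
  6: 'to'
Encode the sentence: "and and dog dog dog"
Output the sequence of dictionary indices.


Look up each word in the dictionary:
  'and' -> 3
  'and' -> 3
  'dog' -> 1
  'dog' -> 1
  'dog' -> 1

Encoded: [3, 3, 1, 1, 1]


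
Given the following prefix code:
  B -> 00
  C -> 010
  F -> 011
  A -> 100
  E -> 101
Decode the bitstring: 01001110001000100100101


Decoding step by step:
Bits 010 -> C
Bits 011 -> F
Bits 100 -> A
Bits 010 -> C
Bits 00 -> B
Bits 100 -> A
Bits 100 -> A
Bits 101 -> E


Decoded message: CFACBAAE


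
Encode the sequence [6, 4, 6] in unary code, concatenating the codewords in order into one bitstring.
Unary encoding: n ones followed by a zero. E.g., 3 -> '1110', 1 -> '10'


Encode each number as n ones followed by a terminating 0:
  6 -> 1111110 (7 bits)
  4 -> 11110 (5 bits)
  6 -> 1111110 (7 bits)
Total length = 7 + 5 + 7 = 19 bits.

Unary([6, 4, 6]) = 1111110111101111110 (19 bits)


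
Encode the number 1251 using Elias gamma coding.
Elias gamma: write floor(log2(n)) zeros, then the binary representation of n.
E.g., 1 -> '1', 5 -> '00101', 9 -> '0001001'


num_bits = floor(log2(1251)) + 1 = 11
leading_zeros = num_bits - 1 = 10
binary(1251) = 10011100011

Elias gamma(1251) = '0000000000' + '10011100011' = 000000000010011100011 (21 bits)


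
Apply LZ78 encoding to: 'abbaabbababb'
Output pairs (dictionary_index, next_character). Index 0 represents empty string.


LZ78 encoding steps:
Dictionary: {0: ''}
Step 1: w='' (idx 0), next='a' -> output (0, 'a'), add 'a' as idx 1
Step 2: w='' (idx 0), next='b' -> output (0, 'b'), add 'b' as idx 2
Step 3: w='b' (idx 2), next='a' -> output (2, 'a'), add 'ba' as idx 3
Step 4: w='a' (idx 1), next='b' -> output (1, 'b'), add 'ab' as idx 4
Step 5: w='ba' (idx 3), next='b' -> output (3, 'b'), add 'bab' as idx 5
Step 6: w='ab' (idx 4), next='b' -> output (4, 'b'), add 'abb' as idx 6


Encoded: [(0, 'a'), (0, 'b'), (2, 'a'), (1, 'b'), (3, 'b'), (4, 'b')]


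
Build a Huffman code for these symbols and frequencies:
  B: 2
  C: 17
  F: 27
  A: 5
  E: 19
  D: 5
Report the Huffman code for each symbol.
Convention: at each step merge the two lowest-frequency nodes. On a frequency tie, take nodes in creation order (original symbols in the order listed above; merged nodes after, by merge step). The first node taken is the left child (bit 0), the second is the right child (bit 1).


Huffman tree construction:
Step 1: Merge B(2) + A(5) = 7
Step 2: Merge D(5) + (B+A)(7) = 12
Step 3: Merge (D+(B+A))(12) + C(17) = 29
Step 4: Merge E(19) + F(27) = 46
Step 5: Merge ((D+(B+A))+C)(29) + (E+F)(46) = 75
Read each symbol's code off the tree from the root (left child = 0, right child = 1).

Codes:
  B: 0010 (length 4)
  C: 01 (length 2)
  F: 11 (length 2)
  A: 0011 (length 4)
  E: 10 (length 2)
  D: 000 (length 3)
Average code length: 169/75 = 2.2533 bits/symbol


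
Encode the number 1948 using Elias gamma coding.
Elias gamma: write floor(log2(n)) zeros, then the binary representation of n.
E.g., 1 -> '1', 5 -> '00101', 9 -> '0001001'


num_bits = floor(log2(1948)) + 1 = 11
leading_zeros = num_bits - 1 = 10
binary(1948) = 11110011100

Elias gamma(1948) = '0000000000' + '11110011100' = 000000000011110011100 (21 bits)


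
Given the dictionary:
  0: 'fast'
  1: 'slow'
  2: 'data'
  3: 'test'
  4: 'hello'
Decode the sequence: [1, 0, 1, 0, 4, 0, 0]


Look up each index in the dictionary:
  1 -> 'slow'
  0 -> 'fast'
  1 -> 'slow'
  0 -> 'fast'
  4 -> 'hello'
  0 -> 'fast'
  0 -> 'fast'

Decoded: "slow fast slow fast hello fast fast"


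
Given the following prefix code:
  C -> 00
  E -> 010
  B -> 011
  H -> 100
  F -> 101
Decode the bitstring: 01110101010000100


Decoding step by step:
Bits 011 -> B
Bits 101 -> F
Bits 010 -> E
Bits 100 -> H
Bits 00 -> C
Bits 100 -> H


Decoded message: BFEHCH


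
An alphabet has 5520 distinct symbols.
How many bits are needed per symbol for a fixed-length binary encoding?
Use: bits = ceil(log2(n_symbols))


log2(5520) = 12.4305
Bracket: 2^12 = 4096 < 5520 <= 2^13 = 8192
So ceil(log2(5520)) = 13

bits = ceil(log2(5520)) = ceil(12.4305) = 13 bits


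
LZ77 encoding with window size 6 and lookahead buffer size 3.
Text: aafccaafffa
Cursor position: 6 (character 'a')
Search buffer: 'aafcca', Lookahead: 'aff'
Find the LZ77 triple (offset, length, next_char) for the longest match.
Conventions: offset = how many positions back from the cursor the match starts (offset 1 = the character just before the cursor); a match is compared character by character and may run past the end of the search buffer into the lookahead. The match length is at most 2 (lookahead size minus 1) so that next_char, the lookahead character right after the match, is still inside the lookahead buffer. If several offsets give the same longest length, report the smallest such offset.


Try each offset into the search buffer:
  offset=1 (pos 5, char 'a'): match length 1
  offset=2 (pos 4, char 'c'): match length 0
  offset=3 (pos 3, char 'c'): match length 0
  offset=4 (pos 2, char 'f'): match length 0
  offset=5 (pos 1, char 'a'): match length 2
  offset=6 (pos 0, char 'a'): match length 1
Longest match has length 2 at offset 5.
next_char = character at position 6 + 2 = 8 -> 'f'

Best match: offset=5, length=2 (matching 'af' starting at position 1)
LZ77 triple: (5, 2, 'f')
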